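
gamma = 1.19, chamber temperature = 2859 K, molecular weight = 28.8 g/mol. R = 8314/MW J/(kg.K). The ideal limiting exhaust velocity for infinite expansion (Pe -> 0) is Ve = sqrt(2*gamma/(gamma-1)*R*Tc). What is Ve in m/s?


R = 8314 / 28.8 = 288.68 J/(kg.K)
Ve = sqrt(2 * 1.19 / (1.19 - 1) * 288.68 * 2859) = 3215 m/s

3215 m/s


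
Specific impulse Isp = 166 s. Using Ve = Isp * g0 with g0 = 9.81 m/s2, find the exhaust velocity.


Ve = Isp * g0 = 166 * 9.81 = 1628.5 m/s

1628.5 m/s


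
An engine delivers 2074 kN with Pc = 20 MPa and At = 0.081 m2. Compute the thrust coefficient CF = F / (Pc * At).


CF = 2074000 / (20e6 * 0.081) = 1.28

1.28


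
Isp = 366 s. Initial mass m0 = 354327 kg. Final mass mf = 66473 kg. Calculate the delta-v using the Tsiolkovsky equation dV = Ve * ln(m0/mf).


Ve = 366 * 9.81 = 3590.46 m/s
dV = 3590.46 * ln(354327/66473) = 6008 m/s

6008 m/s


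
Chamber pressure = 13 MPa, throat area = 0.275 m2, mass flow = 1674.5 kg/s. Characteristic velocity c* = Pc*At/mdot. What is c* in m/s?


c* = 13e6 * 0.275 / 1674.5 = 2135 m/s

2135 m/s


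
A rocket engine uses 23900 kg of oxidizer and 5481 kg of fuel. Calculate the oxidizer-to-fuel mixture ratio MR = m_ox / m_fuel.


MR = 23900 / 5481 = 4.36

4.36


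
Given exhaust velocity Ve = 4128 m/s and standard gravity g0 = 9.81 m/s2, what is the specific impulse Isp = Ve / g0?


Isp = Ve / g0 = 4128 / 9.81 = 420.8 s

420.8 s


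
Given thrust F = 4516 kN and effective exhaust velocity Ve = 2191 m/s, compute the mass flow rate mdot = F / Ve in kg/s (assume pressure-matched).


mdot = F / Ve = 4516000 / 2191 = 2061.2 kg/s

2061.2 kg/s


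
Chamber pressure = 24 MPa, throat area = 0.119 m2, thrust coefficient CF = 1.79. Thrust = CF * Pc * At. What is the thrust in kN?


F = 1.79 * 24e6 * 0.119 = 5.1122e+06 N = 5112.2 kN

5112.2 kN


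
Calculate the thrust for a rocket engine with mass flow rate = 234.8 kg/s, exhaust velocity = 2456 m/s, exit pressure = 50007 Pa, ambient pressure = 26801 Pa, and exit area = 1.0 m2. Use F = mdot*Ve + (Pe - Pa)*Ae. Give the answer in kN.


F = 234.8 * 2456 + (50007 - 26801) * 1.0 = 599875.0 N = 599.9 kN

599.9 kN


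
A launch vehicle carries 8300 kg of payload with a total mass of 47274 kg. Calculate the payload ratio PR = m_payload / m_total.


PR = 8300 / 47274 = 0.1756

0.1756


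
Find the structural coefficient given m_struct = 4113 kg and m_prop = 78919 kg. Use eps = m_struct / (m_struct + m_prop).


eps = 4113 / (4113 + 78919) = 0.0495

0.0495


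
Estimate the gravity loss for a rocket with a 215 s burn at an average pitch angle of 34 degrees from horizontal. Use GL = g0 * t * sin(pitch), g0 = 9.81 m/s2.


GL = 9.81 * 215 * sin(34 deg) = 1179 m/s

1179 m/s


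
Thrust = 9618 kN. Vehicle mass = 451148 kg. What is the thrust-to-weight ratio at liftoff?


TWR = 9618000 / (451148 * 9.81) = 2.17

2.17


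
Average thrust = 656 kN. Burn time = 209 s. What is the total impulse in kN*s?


It = 656 * 209 = 137104 kN*s

137104 kN*s


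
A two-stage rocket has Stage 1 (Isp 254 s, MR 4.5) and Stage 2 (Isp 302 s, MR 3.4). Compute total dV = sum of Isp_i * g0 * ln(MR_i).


dV1 = 254 * 9.81 * ln(4.5) = 3747.8 m/s
dV2 = 302 * 9.81 * ln(3.4) = 3625.6 m/s
Total dV = 3747.8 + 3625.6 = 7373.4 m/s ~ 7373 m/s

7373 m/s


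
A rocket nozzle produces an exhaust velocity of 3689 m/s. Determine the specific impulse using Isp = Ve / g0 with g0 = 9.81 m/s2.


Isp = Ve / g0 = 3689 / 9.81 = 376.0 s

376.0 s


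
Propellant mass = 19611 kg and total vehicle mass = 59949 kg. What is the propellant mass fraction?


PMF = 19611 / 59949 = 0.327

0.327


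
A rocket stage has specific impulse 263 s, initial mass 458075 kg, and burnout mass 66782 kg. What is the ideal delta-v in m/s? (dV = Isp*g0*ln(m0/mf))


Ve = 263 * 9.81 = 2580.03 m/s
dV = 2580.03 * ln(458075/66782) = 4968 m/s

4968 m/s


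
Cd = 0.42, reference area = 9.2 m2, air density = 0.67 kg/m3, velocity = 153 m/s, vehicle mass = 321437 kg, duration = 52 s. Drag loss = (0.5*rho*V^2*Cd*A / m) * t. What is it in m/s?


D = 0.5 * 0.67 * 153^2 * 0.42 * 9.2 = 30301.55 N
a = 30301.55 / 321437 = 0.0943 m/s2
dV = 0.0943 * 52 = 4.9 m/s

4.9 m/s


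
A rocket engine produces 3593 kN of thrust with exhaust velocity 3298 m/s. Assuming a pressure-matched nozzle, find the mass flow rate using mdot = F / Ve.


mdot = F / Ve = 3593000 / 3298 = 1089.4 kg/s

1089.4 kg/s


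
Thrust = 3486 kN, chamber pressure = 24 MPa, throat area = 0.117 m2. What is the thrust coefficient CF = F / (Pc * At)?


CF = 3486000 / (24e6 * 0.117) = 1.24

1.24


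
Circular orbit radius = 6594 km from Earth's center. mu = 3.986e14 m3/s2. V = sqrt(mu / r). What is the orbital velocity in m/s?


V = sqrt(3.986e14 / 6594000) = 7775 m/s

7775 m/s


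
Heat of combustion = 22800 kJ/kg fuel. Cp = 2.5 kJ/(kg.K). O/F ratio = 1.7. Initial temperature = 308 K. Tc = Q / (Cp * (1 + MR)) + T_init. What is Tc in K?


Tc = 22800 / (2.5 * (1 + 1.7)) + 308 = 3686 K

3686 K


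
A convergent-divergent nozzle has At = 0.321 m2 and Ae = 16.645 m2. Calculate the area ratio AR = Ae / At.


AR = 16.645 / 0.321 = 51.9

51.9


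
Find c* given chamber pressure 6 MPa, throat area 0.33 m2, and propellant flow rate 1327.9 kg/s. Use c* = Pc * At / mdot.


c* = 6e6 * 0.33 / 1327.9 = 1491 m/s

1491 m/s


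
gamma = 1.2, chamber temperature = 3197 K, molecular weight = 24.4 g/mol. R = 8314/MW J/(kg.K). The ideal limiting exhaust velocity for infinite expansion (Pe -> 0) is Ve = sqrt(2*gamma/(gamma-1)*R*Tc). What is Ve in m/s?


R = 8314 / 24.4 = 340.74 J/(kg.K)
Ve = sqrt(2 * 1.2 / (1.2 - 1) * 340.74 * 3197) = 3616 m/s

3616 m/s


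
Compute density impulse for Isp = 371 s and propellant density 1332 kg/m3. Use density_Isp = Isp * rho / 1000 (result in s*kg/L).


rho*Isp = 371 * 1332 / 1000 = 494 s*kg/L

494 s*kg/L


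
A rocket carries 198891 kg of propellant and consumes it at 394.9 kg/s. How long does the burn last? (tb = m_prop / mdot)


tb = 198891 / 394.9 = 503.6 s

503.6 s


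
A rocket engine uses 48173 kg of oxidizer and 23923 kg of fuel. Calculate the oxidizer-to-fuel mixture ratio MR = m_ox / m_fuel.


MR = 48173 / 23923 = 2.01

2.01


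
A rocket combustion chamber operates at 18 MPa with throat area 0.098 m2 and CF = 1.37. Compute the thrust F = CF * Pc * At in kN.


F = 1.37 * 18e6 * 0.098 = 2.4167e+06 N = 2416.7 kN

2416.7 kN


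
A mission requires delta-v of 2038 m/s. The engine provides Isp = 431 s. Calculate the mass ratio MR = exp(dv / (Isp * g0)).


Ve = 431 * 9.81 = 4228.11 m/s
MR = exp(2038 / 4228.11) = 1.619

1.619


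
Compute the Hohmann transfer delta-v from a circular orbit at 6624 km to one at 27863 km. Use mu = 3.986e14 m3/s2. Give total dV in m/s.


V1 = sqrt(mu/r1) = 7757.26 m/s
dV1 = V1*(sqrt(2*r2/(r1+r2)) - 1) = 2103.48 m/s
V2 = sqrt(mu/r2) = 3782.29 m/s
dV2 = V2*(1 - sqrt(2*r1/(r1+r2))) = 1438.05 m/s
Total dV = 3542 m/s

3542 m/s


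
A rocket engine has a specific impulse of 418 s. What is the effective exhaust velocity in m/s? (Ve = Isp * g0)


Ve = Isp * g0 = 418 * 9.81 = 4100.6 m/s

4100.6 m/s


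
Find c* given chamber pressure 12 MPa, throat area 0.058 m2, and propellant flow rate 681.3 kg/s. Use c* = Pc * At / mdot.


c* = 12e6 * 0.058 / 681.3 = 1022 m/s

1022 m/s


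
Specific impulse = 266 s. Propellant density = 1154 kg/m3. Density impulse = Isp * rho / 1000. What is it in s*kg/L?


rho*Isp = 266 * 1154 / 1000 = 307 s*kg/L

307 s*kg/L


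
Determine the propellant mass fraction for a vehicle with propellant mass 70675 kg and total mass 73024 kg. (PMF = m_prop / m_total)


PMF = 70675 / 73024 = 0.968

0.968


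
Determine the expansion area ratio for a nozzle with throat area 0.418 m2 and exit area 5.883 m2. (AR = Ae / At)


AR = 5.883 / 0.418 = 14.1

14.1


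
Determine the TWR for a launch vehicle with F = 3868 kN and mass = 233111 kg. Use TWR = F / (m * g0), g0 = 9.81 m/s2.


TWR = 3868000 / (233111 * 9.81) = 1.69

1.69


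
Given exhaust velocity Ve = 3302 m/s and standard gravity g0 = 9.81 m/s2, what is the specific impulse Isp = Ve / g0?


Isp = Ve / g0 = 3302 / 9.81 = 336.6 s

336.6 s


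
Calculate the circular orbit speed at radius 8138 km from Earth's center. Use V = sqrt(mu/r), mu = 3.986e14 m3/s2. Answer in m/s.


V = sqrt(3.986e14 / 8138000) = 6999 m/s

6999 m/s


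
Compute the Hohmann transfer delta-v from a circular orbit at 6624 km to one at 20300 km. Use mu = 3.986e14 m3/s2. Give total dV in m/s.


V1 = sqrt(mu/r1) = 7757.26 m/s
dV1 = V1*(sqrt(2*r2/(r1+r2)) - 1) = 1768.54 m/s
V2 = sqrt(mu/r2) = 4431.19 m/s
dV2 = V2*(1 - sqrt(2*r1/(r1+r2))) = 1322.87 m/s
Total dV = 3091 m/s

3091 m/s


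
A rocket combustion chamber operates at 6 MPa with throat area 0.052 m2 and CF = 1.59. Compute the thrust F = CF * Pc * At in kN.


F = 1.59 * 6e6 * 0.052 = 496080.0 N = 496.1 kN

496.1 kN


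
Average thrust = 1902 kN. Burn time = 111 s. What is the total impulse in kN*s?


It = 1902 * 111 = 211122 kN*s

211122 kN*s


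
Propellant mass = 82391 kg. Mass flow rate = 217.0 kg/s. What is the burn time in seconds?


tb = 82391 / 217.0 = 379.7 s

379.7 s


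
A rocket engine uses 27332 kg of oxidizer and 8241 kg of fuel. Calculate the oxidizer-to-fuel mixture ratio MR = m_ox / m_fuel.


MR = 27332 / 8241 = 3.32

3.32


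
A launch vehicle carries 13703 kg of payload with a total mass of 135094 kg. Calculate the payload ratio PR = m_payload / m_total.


PR = 13703 / 135094 = 0.1014

0.1014


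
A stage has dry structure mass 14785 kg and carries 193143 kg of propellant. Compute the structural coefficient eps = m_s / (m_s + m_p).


eps = 14785 / (14785 + 193143) = 0.0711

0.0711


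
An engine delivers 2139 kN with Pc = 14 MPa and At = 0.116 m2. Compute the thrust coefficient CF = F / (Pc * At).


CF = 2139000 / (14e6 * 0.116) = 1.32

1.32


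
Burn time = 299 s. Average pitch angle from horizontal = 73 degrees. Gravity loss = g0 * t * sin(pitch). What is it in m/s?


GL = 9.81 * 299 * sin(73 deg) = 2805 m/s

2805 m/s


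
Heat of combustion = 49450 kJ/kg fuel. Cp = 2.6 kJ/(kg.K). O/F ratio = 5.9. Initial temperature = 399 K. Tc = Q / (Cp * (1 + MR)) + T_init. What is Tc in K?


Tc = 49450 / (2.6 * (1 + 5.9)) + 399 = 3155 K

3155 K


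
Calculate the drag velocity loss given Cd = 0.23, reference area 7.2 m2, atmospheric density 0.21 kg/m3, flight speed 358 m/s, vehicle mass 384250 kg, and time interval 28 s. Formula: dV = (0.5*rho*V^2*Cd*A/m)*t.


D = 0.5 * 0.21 * 358^2 * 0.23 * 7.2 = 22285.16 N
a = 22285.16 / 384250 = 0.058 m/s2
dV = 0.058 * 28 = 1.6 m/s

1.6 m/s


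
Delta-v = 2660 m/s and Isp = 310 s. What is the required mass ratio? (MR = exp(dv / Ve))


Ve = 310 * 9.81 = 3041.1 m/s
MR = exp(2660 / 3041.1) = 2.398

2.398


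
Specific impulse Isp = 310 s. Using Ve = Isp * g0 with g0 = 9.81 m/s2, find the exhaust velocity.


Ve = Isp * g0 = 310 * 9.81 = 3041.1 m/s

3041.1 m/s


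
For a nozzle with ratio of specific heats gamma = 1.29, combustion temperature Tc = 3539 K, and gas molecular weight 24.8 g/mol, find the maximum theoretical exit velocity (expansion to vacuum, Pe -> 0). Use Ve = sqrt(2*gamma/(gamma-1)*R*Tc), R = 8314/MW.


R = 8314 / 24.8 = 335.24 J/(kg.K)
Ve = sqrt(2 * 1.29 / (1.29 - 1) * 335.24 * 3539) = 3249 m/s

3249 m/s


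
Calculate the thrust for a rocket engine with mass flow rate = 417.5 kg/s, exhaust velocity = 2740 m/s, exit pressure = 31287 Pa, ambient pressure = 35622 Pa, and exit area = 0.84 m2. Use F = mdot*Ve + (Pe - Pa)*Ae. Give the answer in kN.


F = 417.5 * 2740 + (31287 - 35622) * 0.84 = 1.1403e+06 N = 1140.3 kN

1140.3 kN


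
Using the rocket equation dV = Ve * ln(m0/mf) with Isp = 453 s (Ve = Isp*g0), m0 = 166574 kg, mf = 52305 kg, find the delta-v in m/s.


Ve = 453 * 9.81 = 4443.93 m/s
dV = 4443.93 * ln(166574/52305) = 5148 m/s

5148 m/s


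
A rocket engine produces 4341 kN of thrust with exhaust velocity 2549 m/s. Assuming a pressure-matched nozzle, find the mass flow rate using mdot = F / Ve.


mdot = F / Ve = 4341000 / 2549 = 1703.0 kg/s

1703.0 kg/s


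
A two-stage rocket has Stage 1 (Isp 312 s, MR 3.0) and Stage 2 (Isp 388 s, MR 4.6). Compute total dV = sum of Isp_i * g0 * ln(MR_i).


dV1 = 312 * 9.81 * ln(3.0) = 3362.5 m/s
dV2 = 388 * 9.81 * ln(4.6) = 5808.6 m/s
Total dV = 3362.5 + 5808.6 = 9171.1 m/s ~ 9171 m/s

9171 m/s


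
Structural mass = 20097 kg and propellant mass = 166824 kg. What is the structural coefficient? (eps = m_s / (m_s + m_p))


eps = 20097 / (20097 + 166824) = 0.1075

0.1075


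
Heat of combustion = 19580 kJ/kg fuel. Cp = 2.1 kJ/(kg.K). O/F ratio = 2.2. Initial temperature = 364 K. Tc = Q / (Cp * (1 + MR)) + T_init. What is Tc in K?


Tc = 19580 / (2.1 * (1 + 2.2)) + 364 = 3278 K

3278 K


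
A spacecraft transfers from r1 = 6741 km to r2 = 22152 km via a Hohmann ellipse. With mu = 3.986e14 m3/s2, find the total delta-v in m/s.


V1 = sqrt(mu/r1) = 7689.65 m/s
dV1 = V1*(sqrt(2*r2/(r1+r2)) - 1) = 1832.43 m/s
V2 = sqrt(mu/r2) = 4241.92 m/s
dV2 = V2*(1 - sqrt(2*r1/(r1+r2))) = 1344.29 m/s
Total dV = 3177 m/s

3177 m/s


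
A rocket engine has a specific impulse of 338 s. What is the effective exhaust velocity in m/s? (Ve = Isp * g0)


Ve = Isp * g0 = 338 * 9.81 = 3315.8 m/s

3315.8 m/s


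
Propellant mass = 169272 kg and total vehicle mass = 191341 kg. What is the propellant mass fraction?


PMF = 169272 / 191341 = 0.885

0.885


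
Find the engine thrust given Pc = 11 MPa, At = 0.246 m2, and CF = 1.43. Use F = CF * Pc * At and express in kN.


F = 1.43 * 11e6 * 0.246 = 3.8696e+06 N = 3869.6 kN

3869.6 kN


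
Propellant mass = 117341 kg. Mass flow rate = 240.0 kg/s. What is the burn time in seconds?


tb = 117341 / 240.0 = 488.9 s

488.9 s


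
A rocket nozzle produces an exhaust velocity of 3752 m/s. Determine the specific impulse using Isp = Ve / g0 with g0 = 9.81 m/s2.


Isp = Ve / g0 = 3752 / 9.81 = 382.5 s

382.5 s


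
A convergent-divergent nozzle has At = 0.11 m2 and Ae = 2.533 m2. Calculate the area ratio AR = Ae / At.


AR = 2.533 / 0.11 = 23.0

23.0


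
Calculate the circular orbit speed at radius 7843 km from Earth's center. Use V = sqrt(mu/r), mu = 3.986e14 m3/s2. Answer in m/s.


V = sqrt(3.986e14 / 7843000) = 7129 m/s

7129 m/s


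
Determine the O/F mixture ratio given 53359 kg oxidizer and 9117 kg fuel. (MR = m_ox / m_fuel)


MR = 53359 / 9117 = 5.85

5.85


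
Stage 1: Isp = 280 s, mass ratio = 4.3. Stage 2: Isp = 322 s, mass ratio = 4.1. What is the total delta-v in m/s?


dV1 = 280 * 9.81 * ln(4.3) = 4006.5 m/s
dV2 = 322 * 9.81 * ln(4.1) = 4457.1 m/s
Total dV = 4006.5 + 4457.1 = 8463.6 m/s ~ 8464 m/s

8464 m/s


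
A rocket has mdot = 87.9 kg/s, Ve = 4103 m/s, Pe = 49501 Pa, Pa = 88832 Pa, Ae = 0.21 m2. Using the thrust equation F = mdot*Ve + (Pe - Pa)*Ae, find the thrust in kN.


F = 87.9 * 4103 + (49501 - 88832) * 0.21 = 352394.0 N = 352.4 kN

352.4 kN


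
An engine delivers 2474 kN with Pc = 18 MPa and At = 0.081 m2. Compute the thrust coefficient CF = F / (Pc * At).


CF = 2474000 / (18e6 * 0.081) = 1.7

1.7


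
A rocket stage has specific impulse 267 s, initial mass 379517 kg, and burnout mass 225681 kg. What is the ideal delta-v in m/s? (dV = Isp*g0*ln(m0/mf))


Ve = 267 * 9.81 = 2619.27 m/s
dV = 2619.27 * ln(379517/225681) = 1361 m/s

1361 m/s


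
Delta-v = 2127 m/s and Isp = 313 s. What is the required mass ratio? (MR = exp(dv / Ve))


Ve = 313 * 9.81 = 3070.53 m/s
MR = exp(2127 / 3070.53) = 1.999

1.999


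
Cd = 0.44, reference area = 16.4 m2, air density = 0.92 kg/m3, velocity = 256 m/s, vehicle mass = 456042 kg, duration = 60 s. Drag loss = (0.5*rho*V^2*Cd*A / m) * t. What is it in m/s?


D = 0.5 * 0.92 * 256^2 * 0.44 * 16.4 = 217537.58 N
a = 217537.58 / 456042 = 0.477 m/s2
dV = 0.477 * 60 = 28.6 m/s

28.6 m/s


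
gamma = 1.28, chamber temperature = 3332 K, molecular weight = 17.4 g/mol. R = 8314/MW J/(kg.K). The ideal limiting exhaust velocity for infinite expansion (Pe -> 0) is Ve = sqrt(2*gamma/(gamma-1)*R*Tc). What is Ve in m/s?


R = 8314 / 17.4 = 477.82 J/(kg.K)
Ve = sqrt(2 * 1.28 / (1.28 - 1) * 477.82 * 3332) = 3815 m/s

3815 m/s


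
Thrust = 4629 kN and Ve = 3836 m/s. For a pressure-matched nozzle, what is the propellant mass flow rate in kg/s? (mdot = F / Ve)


mdot = F / Ve = 4629000 / 3836 = 1206.7 kg/s

1206.7 kg/s


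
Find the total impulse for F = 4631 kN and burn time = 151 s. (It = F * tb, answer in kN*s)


It = 4631 * 151 = 699281 kN*s

699281 kN*s


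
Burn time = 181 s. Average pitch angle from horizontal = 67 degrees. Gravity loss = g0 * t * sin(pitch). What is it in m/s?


GL = 9.81 * 181 * sin(67 deg) = 1634 m/s

1634 m/s


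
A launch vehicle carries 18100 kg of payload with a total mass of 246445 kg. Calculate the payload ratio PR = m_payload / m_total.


PR = 18100 / 246445 = 0.0734

0.0734


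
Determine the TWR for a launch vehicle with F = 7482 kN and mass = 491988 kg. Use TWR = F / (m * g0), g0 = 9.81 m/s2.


TWR = 7482000 / (491988 * 9.81) = 1.55

1.55


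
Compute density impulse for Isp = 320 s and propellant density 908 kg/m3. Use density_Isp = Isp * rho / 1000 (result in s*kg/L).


rho*Isp = 320 * 908 / 1000 = 291 s*kg/L

291 s*kg/L


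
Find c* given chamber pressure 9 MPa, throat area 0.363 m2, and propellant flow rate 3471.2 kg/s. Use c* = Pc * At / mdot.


c* = 9e6 * 0.363 / 3471.2 = 941 m/s

941 m/s


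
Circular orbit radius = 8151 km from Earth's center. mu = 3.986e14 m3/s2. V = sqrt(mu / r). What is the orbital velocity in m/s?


V = sqrt(3.986e14 / 8151000) = 6993 m/s

6993 m/s


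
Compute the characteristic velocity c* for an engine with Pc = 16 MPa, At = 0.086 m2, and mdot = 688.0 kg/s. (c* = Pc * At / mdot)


c* = 16e6 * 0.086 / 688.0 = 2000 m/s

2000 m/s


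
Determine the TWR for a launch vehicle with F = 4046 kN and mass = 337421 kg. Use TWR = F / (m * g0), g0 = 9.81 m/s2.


TWR = 4046000 / (337421 * 9.81) = 1.22

1.22


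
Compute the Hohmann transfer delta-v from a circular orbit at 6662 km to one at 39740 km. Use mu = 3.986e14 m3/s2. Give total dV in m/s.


V1 = sqrt(mu/r1) = 7735.11 m/s
dV1 = V1*(sqrt(2*r2/(r1+r2)) - 1) = 2388.3 m/s
V2 = sqrt(mu/r2) = 3167.05 m/s
dV2 = V2*(1 - sqrt(2*r1/(r1+r2))) = 1469.96 m/s
Total dV = 3858 m/s

3858 m/s


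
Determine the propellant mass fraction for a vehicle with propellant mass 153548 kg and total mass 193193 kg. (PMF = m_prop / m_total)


PMF = 153548 / 193193 = 0.795

0.795


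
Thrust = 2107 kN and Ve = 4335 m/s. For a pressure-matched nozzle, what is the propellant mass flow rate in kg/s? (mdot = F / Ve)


mdot = F / Ve = 2107000 / 4335 = 486.0 kg/s

486.0 kg/s


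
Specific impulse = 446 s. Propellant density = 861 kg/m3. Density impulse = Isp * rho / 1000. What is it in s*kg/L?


rho*Isp = 446 * 861 / 1000 = 384 s*kg/L

384 s*kg/L


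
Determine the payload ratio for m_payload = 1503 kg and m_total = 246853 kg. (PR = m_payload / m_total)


PR = 1503 / 246853 = 0.0061

0.0061


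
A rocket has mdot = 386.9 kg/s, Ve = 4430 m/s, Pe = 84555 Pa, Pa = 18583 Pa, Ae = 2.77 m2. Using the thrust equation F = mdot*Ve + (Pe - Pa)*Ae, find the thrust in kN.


F = 386.9 * 4430 + (84555 - 18583) * 2.77 = 1.8967e+06 N = 1896.7 kN

1896.7 kN


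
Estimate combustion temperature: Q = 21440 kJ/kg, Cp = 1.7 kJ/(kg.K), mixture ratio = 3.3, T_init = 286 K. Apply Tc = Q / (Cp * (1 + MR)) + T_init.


Tc = 21440 / (1.7 * (1 + 3.3)) + 286 = 3219 K

3219 K


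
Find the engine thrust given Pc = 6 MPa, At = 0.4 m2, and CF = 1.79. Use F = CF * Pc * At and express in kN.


F = 1.79 * 6e6 * 0.4 = 4.2960e+06 N = 4296.0 kN

4296.0 kN


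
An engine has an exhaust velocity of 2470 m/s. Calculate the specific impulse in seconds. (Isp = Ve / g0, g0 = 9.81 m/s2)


Isp = Ve / g0 = 2470 / 9.81 = 251.8 s

251.8 s


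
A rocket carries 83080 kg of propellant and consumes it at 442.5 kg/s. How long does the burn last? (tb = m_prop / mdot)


tb = 83080 / 442.5 = 187.8 s

187.8 s


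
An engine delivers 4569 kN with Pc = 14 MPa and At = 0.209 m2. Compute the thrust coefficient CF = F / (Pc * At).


CF = 4569000 / (14e6 * 0.209) = 1.56

1.56


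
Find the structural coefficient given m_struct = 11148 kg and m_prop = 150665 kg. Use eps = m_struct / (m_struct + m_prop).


eps = 11148 / (11148 + 150665) = 0.0689

0.0689


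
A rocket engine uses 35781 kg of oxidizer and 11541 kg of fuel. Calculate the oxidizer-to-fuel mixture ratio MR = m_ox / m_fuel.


MR = 35781 / 11541 = 3.1

3.1


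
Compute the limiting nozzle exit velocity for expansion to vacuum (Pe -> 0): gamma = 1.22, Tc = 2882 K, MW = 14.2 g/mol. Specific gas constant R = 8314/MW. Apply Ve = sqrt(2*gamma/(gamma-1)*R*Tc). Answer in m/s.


R = 8314 / 14.2 = 585.49 J/(kg.K)
Ve = sqrt(2 * 1.22 / (1.22 - 1) * 585.49 * 2882) = 4326 m/s

4326 m/s


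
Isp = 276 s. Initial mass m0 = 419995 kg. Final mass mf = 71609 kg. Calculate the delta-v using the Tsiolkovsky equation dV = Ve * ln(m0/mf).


Ve = 276 * 9.81 = 2707.56 m/s
dV = 2707.56 * ln(419995/71609) = 4790 m/s

4790 m/s


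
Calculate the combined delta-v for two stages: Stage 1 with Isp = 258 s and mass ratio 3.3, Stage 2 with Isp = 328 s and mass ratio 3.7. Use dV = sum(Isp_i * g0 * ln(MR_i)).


dV1 = 258 * 9.81 * ln(3.3) = 3021.8 m/s
dV2 = 328 * 9.81 * ln(3.7) = 4209.8 m/s
Total dV = 3021.8 + 4209.8 = 7231.6 m/s ~ 7232 m/s

7232 m/s


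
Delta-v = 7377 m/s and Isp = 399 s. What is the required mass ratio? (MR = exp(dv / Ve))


Ve = 399 * 9.81 = 3914.19 m/s
MR = exp(7377 / 3914.19) = 6.584

6.584


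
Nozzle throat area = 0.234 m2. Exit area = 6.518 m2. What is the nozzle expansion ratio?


AR = 6.518 / 0.234 = 27.9

27.9


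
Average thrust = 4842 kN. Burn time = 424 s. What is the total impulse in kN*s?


It = 4842 * 424 = 2053008 kN*s

2053008 kN*s


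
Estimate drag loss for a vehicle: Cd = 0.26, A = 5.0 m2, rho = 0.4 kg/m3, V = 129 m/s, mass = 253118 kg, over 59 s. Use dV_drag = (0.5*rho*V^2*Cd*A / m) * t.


D = 0.5 * 0.4 * 129^2 * 0.26 * 5.0 = 4326.66 N
a = 4326.66 / 253118 = 0.0171 m/s2
dV = 0.0171 * 59 = 1.0 m/s

1.0 m/s


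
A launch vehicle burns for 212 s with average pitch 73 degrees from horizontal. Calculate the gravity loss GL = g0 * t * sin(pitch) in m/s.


GL = 9.81 * 212 * sin(73 deg) = 1989 m/s

1989 m/s


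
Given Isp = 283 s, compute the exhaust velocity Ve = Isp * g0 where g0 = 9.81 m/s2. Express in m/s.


Ve = Isp * g0 = 283 * 9.81 = 2776.2 m/s

2776.2 m/s


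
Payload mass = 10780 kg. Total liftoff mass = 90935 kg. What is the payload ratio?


PR = 10780 / 90935 = 0.1185

0.1185


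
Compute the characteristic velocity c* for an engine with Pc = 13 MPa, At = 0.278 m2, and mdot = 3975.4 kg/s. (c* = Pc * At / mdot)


c* = 13e6 * 0.278 / 3975.4 = 909 m/s

909 m/s


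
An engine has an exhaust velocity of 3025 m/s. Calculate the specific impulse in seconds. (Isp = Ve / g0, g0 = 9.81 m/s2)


Isp = Ve / g0 = 3025 / 9.81 = 308.4 s

308.4 s


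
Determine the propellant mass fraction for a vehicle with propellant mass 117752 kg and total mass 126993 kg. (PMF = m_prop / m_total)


PMF = 117752 / 126993 = 0.927

0.927


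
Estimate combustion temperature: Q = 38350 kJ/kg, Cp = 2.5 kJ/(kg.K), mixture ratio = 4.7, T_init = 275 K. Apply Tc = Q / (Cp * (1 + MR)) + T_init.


Tc = 38350 / (2.5 * (1 + 4.7)) + 275 = 2966 K

2966 K


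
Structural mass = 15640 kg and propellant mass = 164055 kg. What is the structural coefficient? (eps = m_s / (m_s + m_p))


eps = 15640 / (15640 + 164055) = 0.087

0.087


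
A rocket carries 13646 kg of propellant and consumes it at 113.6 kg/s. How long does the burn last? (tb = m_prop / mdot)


tb = 13646 / 113.6 = 120.1 s

120.1 s


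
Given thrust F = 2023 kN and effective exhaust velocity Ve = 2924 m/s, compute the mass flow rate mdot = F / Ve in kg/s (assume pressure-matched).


mdot = F / Ve = 2023000 / 2924 = 691.9 kg/s

691.9 kg/s


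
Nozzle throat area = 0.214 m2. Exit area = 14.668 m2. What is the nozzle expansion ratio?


AR = 14.668 / 0.214 = 68.5

68.5


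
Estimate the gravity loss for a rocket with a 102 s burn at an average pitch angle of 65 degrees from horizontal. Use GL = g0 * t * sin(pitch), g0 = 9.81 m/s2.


GL = 9.81 * 102 * sin(65 deg) = 907 m/s

907 m/s


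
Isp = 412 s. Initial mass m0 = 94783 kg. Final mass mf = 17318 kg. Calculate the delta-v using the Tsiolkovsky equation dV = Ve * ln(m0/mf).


Ve = 412 * 9.81 = 4041.72 m/s
dV = 4041.72 * ln(94783/17318) = 6870 m/s

6870 m/s


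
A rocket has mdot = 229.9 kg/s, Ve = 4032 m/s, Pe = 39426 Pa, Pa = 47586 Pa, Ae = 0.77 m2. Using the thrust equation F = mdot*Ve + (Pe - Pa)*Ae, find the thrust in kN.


F = 229.9 * 4032 + (39426 - 47586) * 0.77 = 920674.0 N = 920.7 kN

920.7 kN


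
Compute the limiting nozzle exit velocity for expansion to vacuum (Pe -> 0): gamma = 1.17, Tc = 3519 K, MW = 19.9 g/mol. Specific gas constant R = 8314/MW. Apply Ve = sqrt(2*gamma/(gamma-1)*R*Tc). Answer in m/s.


R = 8314 / 19.9 = 417.79 J/(kg.K)
Ve = sqrt(2 * 1.17 / (1.17 - 1) * 417.79 * 3519) = 4499 m/s

4499 m/s


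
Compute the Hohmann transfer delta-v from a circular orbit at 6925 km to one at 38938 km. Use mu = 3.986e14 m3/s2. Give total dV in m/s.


V1 = sqrt(mu/r1) = 7586.8 m/s
dV1 = V1*(sqrt(2*r2/(r1+r2)) - 1) = 2299.4 m/s
V2 = sqrt(mu/r2) = 3199.5 m/s
dV2 = V2*(1 - sqrt(2*r1/(r1+r2))) = 1441.27 m/s
Total dV = 3741 m/s

3741 m/s


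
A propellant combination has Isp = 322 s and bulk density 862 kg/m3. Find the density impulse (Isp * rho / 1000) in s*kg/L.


rho*Isp = 322 * 862 / 1000 = 278 s*kg/L

278 s*kg/L


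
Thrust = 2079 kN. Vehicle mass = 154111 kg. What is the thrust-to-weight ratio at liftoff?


TWR = 2079000 / (154111 * 9.81) = 1.38

1.38


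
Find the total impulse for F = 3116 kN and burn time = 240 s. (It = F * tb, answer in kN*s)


It = 3116 * 240 = 747840 kN*s

747840 kN*s


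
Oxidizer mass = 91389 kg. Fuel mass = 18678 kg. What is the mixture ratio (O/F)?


MR = 91389 / 18678 = 4.89

4.89


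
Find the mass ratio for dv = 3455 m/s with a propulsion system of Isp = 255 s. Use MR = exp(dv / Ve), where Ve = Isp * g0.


Ve = 255 * 9.81 = 2501.55 m/s
MR = exp(3455 / 2501.55) = 3.979

3.979


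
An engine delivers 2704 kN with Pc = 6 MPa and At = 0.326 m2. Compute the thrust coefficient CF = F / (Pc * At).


CF = 2704000 / (6e6 * 0.326) = 1.38

1.38


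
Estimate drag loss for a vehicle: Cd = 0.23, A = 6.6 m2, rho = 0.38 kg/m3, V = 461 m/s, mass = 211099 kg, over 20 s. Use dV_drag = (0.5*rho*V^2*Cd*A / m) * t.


D = 0.5 * 0.38 * 461^2 * 0.23 * 6.6 = 61295.31 N
a = 61295.31 / 211099 = 0.2904 m/s2
dV = 0.2904 * 20 = 5.8 m/s

5.8 m/s


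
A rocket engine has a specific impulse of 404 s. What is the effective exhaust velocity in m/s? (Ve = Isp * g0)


Ve = Isp * g0 = 404 * 9.81 = 3963.2 m/s

3963.2 m/s


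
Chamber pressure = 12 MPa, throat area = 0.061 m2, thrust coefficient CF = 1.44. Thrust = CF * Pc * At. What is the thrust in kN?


F = 1.44 * 12e6 * 0.061 = 1.0541e+06 N = 1054.1 kN

1054.1 kN


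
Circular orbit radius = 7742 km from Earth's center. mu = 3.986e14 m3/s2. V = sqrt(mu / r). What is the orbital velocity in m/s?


V = sqrt(3.986e14 / 7742000) = 7175 m/s

7175 m/s


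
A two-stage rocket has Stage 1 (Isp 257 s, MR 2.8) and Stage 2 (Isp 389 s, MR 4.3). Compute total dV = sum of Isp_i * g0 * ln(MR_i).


dV1 = 257 * 9.81 * ln(2.8) = 2595.8 m/s
dV2 = 389 * 9.81 * ln(4.3) = 5566.2 m/s
Total dV = 2595.8 + 5566.2 = 8162.0 m/s ~ 8162 m/s

8162 m/s


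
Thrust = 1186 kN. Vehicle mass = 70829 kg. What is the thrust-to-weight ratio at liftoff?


TWR = 1186000 / (70829 * 9.81) = 1.71

1.71


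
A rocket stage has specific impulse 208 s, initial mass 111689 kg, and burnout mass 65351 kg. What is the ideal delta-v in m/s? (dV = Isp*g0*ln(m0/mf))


Ve = 208 * 9.81 = 2040.48 m/s
dV = 2040.48 * ln(111689/65351) = 1094 m/s

1094 m/s


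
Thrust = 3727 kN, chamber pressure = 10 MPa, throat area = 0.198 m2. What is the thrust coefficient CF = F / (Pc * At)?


CF = 3727000 / (10e6 * 0.198) = 1.88

1.88


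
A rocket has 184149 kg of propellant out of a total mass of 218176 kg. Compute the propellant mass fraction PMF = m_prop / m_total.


PMF = 184149 / 218176 = 0.844

0.844


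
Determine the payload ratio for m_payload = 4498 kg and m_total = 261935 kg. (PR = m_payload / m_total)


PR = 4498 / 261935 = 0.0172

0.0172


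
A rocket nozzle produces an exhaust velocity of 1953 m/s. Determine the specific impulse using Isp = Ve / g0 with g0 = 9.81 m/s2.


Isp = Ve / g0 = 1953 / 9.81 = 199.1 s

199.1 s


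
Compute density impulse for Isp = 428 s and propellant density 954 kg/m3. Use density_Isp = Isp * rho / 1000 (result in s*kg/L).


rho*Isp = 428 * 954 / 1000 = 408 s*kg/L

408 s*kg/L


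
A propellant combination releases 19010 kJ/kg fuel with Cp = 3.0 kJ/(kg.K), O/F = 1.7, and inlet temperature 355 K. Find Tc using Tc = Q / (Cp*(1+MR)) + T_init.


Tc = 19010 / (3.0 * (1 + 1.7)) + 355 = 2702 K

2702 K


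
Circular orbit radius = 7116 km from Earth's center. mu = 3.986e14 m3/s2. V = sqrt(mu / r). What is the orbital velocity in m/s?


V = sqrt(3.986e14 / 7116000) = 7484 m/s

7484 m/s


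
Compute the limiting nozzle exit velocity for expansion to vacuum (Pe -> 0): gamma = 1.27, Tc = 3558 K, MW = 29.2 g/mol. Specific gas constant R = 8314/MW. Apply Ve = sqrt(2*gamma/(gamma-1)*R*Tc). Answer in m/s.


R = 8314 / 29.2 = 284.73 J/(kg.K)
Ve = sqrt(2 * 1.27 / (1.27 - 1) * 284.73 * 3558) = 3087 m/s

3087 m/s


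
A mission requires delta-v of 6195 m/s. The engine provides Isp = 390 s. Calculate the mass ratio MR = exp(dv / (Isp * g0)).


Ve = 390 * 9.81 = 3825.9 m/s
MR = exp(6195 / 3825.9) = 5.049

5.049


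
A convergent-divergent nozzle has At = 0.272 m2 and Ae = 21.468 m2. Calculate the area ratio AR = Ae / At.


AR = 21.468 / 0.272 = 78.9

78.9


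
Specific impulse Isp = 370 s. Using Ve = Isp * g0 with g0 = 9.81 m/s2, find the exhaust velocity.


Ve = Isp * g0 = 370 * 9.81 = 3629.7 m/s

3629.7 m/s


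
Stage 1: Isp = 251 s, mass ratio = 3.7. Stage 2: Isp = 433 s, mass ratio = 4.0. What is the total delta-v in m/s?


dV1 = 251 * 9.81 * ln(3.7) = 3221.5 m/s
dV2 = 433 * 9.81 * ln(4.0) = 5888.6 m/s
Total dV = 3221.5 + 5888.6 = 9110.1 m/s ~ 9110 m/s

9110 m/s


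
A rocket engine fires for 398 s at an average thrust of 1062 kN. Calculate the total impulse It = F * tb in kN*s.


It = 1062 * 398 = 422676 kN*s

422676 kN*s


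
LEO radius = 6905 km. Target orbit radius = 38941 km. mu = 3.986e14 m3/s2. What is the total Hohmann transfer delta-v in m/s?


V1 = sqrt(mu/r1) = 7597.78 m/s
dV1 = V1*(sqrt(2*r2/(r1+r2)) - 1) = 2304.94 m/s
V2 = sqrt(mu/r2) = 3199.37 m/s
dV2 = V2*(1 - sqrt(2*r1/(r1+r2))) = 1443.43 m/s
Total dV = 3748 m/s

3748 m/s


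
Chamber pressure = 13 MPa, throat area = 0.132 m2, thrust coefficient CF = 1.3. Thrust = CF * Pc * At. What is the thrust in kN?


F = 1.3 * 13e6 * 0.132 = 2.2308e+06 N = 2230.8 kN

2230.8 kN


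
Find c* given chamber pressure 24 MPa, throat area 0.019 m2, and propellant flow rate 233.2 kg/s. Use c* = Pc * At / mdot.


c* = 24e6 * 0.019 / 233.2 = 1955 m/s

1955 m/s


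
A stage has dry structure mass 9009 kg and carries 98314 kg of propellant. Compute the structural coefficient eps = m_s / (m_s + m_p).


eps = 9009 / (9009 + 98314) = 0.0839

0.0839


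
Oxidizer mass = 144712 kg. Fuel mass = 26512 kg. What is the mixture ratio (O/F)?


MR = 144712 / 26512 = 5.46

5.46


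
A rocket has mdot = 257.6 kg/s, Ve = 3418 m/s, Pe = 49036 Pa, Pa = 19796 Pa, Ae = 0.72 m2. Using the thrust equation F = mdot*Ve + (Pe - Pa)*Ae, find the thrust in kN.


F = 257.6 * 3418 + (49036 - 19796) * 0.72 = 901530.0 N = 901.5 kN

901.5 kN


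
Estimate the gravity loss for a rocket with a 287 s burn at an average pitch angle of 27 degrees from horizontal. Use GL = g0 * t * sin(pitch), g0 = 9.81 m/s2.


GL = 9.81 * 287 * sin(27 deg) = 1278 m/s

1278 m/s


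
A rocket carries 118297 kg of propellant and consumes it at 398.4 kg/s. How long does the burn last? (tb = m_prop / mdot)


tb = 118297 / 398.4 = 296.9 s

296.9 s


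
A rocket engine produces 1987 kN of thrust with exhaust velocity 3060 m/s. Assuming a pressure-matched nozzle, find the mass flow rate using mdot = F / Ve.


mdot = F / Ve = 1987000 / 3060 = 649.3 kg/s

649.3 kg/s


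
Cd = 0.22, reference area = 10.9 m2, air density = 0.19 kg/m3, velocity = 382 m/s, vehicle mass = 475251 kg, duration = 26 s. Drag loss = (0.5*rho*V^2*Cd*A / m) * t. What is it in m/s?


D = 0.5 * 0.19 * 382^2 * 0.22 * 10.9 = 33242.95 N
a = 33242.95 / 475251 = 0.0699 m/s2
dV = 0.0699 * 26 = 1.8 m/s

1.8 m/s


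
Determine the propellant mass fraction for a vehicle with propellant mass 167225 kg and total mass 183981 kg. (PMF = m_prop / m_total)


PMF = 167225 / 183981 = 0.909

0.909


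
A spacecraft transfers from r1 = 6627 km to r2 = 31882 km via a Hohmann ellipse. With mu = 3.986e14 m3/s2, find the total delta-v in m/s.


V1 = sqrt(mu/r1) = 7755.51 m/s
dV1 = V1*(sqrt(2*r2/(r1+r2)) - 1) = 2224.18 m/s
V2 = sqrt(mu/r2) = 3535.87 m/s
dV2 = V2*(1 - sqrt(2*r1/(r1+r2))) = 1461.49 m/s
Total dV = 3686 m/s

3686 m/s


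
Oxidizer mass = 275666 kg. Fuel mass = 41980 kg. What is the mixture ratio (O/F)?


MR = 275666 / 41980 = 6.57

6.57


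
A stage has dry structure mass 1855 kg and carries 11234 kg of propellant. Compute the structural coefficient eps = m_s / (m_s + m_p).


eps = 1855 / (1855 + 11234) = 0.1417

0.1417


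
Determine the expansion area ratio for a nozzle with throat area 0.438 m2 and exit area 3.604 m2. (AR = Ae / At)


AR = 3.604 / 0.438 = 8.2

8.2


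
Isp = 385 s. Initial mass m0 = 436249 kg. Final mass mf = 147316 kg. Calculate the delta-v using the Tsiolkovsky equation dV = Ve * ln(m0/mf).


Ve = 385 * 9.81 = 3776.85 m/s
dV = 3776.85 * ln(436249/147316) = 4100 m/s

4100 m/s


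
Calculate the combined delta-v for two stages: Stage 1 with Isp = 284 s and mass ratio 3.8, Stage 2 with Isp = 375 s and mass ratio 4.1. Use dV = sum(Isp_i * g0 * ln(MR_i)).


dV1 = 284 * 9.81 * ln(3.8) = 3719.4 m/s
dV2 = 375 * 9.81 * ln(4.1) = 5190.7 m/s
Total dV = 3719.4 + 5190.7 = 8910.1 m/s ~ 8910 m/s

8910 m/s


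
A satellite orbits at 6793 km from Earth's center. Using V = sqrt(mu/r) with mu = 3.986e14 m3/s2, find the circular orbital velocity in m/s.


V = sqrt(3.986e14 / 6793000) = 7660 m/s

7660 m/s


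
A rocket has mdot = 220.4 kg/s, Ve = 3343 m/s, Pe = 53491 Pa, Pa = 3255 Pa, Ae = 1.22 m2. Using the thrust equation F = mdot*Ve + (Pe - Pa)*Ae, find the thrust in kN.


F = 220.4 * 3343 + (53491 - 3255) * 1.22 = 798085.0 N = 798.1 kN

798.1 kN


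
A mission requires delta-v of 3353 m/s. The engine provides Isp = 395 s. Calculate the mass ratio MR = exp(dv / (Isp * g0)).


Ve = 395 * 9.81 = 3874.95 m/s
MR = exp(3353 / 3874.95) = 2.376

2.376


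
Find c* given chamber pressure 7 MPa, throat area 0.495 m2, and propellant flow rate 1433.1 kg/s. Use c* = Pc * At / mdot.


c* = 7e6 * 0.495 / 1433.1 = 2418 m/s

2418 m/s


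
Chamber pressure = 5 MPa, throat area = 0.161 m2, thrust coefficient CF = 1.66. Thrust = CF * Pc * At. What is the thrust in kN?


F = 1.66 * 5e6 * 0.161 = 1.3363e+06 N = 1336.3 kN

1336.3 kN


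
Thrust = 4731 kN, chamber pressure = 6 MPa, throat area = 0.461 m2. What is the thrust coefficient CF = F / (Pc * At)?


CF = 4731000 / (6e6 * 0.461) = 1.71

1.71


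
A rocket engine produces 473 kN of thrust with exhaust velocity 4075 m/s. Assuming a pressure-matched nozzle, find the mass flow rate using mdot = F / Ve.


mdot = F / Ve = 473000 / 4075 = 116.1 kg/s

116.1 kg/s


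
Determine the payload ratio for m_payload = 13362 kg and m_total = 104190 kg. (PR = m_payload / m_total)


PR = 13362 / 104190 = 0.1282

0.1282


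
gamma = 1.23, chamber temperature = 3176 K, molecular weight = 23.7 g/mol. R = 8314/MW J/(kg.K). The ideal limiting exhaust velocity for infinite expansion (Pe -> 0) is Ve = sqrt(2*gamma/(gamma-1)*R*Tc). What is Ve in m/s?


R = 8314 / 23.7 = 350.8 J/(kg.K)
Ve = sqrt(2 * 1.23 / (1.23 - 1) * 350.8 * 3176) = 3452 m/s

3452 m/s


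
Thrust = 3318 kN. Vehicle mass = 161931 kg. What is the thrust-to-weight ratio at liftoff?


TWR = 3318000 / (161931 * 9.81) = 2.09

2.09


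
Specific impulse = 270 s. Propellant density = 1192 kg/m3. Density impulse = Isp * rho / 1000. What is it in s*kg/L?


rho*Isp = 270 * 1192 / 1000 = 322 s*kg/L

322 s*kg/L


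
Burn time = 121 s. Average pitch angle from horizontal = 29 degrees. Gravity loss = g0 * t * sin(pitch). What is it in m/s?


GL = 9.81 * 121 * sin(29 deg) = 575 m/s

575 m/s


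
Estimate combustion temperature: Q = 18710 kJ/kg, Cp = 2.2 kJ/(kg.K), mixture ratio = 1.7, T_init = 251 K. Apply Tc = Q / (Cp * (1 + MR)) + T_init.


Tc = 18710 / (2.2 * (1 + 1.7)) + 251 = 3401 K

3401 K


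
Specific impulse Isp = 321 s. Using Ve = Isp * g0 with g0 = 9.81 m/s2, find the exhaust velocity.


Ve = Isp * g0 = 321 * 9.81 = 3149.0 m/s

3149.0 m/s


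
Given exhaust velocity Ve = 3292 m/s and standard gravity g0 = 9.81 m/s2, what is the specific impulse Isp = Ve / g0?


Isp = Ve / g0 = 3292 / 9.81 = 335.6 s

335.6 s


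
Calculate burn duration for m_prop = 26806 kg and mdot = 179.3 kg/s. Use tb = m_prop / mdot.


tb = 26806 / 179.3 = 149.5 s

149.5 s


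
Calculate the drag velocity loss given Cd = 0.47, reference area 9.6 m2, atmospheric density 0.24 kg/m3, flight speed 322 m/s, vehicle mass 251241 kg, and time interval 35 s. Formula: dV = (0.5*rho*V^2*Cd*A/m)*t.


D = 0.5 * 0.24 * 322^2 * 0.47 * 9.6 = 56138.66 N
a = 56138.66 / 251241 = 0.2234 m/s2
dV = 0.2234 * 35 = 7.8 m/s

7.8 m/s


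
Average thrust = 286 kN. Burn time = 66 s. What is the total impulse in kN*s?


It = 286 * 66 = 18876 kN*s

18876 kN*s


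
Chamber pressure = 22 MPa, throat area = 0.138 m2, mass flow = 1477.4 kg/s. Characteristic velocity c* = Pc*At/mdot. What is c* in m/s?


c* = 22e6 * 0.138 / 1477.4 = 2055 m/s

2055 m/s


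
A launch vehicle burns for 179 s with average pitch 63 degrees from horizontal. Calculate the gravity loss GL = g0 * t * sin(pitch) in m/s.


GL = 9.81 * 179 * sin(63 deg) = 1565 m/s

1565 m/s


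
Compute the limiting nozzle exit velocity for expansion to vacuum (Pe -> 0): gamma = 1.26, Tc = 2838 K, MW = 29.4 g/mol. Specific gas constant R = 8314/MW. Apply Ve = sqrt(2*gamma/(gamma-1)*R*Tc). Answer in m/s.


R = 8314 / 29.4 = 282.79 J/(kg.K)
Ve = sqrt(2 * 1.26 / (1.26 - 1) * 282.79 * 2838) = 2789 m/s

2789 m/s


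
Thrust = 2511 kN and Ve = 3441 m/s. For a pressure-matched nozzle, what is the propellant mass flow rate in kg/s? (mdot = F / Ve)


mdot = F / Ve = 2511000 / 3441 = 729.7 kg/s

729.7 kg/s


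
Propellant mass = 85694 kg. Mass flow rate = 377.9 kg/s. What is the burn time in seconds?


tb = 85694 / 377.9 = 226.8 s

226.8 s


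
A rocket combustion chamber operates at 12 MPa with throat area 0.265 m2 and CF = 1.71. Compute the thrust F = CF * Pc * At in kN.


F = 1.71 * 12e6 * 0.265 = 5.4378e+06 N = 5437.8 kN

5437.8 kN
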